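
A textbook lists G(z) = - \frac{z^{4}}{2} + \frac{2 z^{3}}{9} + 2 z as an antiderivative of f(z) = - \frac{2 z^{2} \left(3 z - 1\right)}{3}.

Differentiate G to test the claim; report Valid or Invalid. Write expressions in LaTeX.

Invalid: d/dz[G] - f = 2, which is not 0.

d/dz[G] = - 2 z^{3} + \frac{2 z^{2}}{3} + 2
d/dz[G] - f(z) = 2 != 0.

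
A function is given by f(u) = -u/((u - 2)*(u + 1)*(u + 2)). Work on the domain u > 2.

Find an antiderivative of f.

An antiderivative is F(u) = -log(u - 2)/6 - log(u + 1)/3 + log(u + 2)/2.

Factor the denominator ((u - 2)*(u + 1)*(u + 2)) and decompose: f = 1/(2*(u + 2)) - 1/(3*(u + 1)) - 1/(6*(u - 2)); each piece integrates to a log, atan, or power term.
Check: d/du[-log(u - 2)/6 - log(u + 1)/3 + log(u + 2)/2] = -u/(u**3 + u**2 - 4*u - 4), which equals f(u).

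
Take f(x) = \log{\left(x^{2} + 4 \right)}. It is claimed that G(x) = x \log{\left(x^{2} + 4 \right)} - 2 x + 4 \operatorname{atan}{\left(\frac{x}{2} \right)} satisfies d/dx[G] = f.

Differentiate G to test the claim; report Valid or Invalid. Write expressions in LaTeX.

Valid - the claim checks out under differentiation.

d/dx[G] = \log{\left(x^{2} + 4 \right)}
This equals f(x) exactly, so the claim holds.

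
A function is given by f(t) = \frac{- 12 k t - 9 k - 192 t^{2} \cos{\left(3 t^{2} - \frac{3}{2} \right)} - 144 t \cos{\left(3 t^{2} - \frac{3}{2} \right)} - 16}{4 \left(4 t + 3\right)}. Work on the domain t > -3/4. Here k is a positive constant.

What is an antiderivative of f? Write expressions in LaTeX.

Check any antiderivative F(t) by computing F'(t) and comparing it with f(t).
Check: d/dt[- \frac{3 k t}{4} - \log{\left(2 t + \frac{3}{2} \right)} - 2 \sin{\left(3 t^{2} - \frac{3}{2} \right)}] = \frac{- 12 k t - 9 k - 192 t^{2} \cos{\left(3 t^{2} - \frac{3}{2} \right)} - 144 t \cos{\left(3 t^{2} - \frac{3}{2} \right)} - 16}{16 t + 12}, which equals f(t).

An antiderivative is F(t) = - \frac{3 k t}{4} - \log{\left(2 t + \frac{3}{2} \right)} - 2 \sin{\left(3 t^{2} - \frac{3}{2} \right)}.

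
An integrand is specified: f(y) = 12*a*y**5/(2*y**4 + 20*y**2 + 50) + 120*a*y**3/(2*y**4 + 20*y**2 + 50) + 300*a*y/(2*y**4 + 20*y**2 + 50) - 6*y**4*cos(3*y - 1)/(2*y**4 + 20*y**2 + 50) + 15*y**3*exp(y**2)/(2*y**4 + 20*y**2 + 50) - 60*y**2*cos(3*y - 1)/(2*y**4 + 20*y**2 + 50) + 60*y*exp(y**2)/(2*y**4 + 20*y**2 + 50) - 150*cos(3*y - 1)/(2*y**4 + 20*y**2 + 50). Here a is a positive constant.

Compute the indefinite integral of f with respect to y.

The integrand splits into summands that can be handled one at a time.
Check: d/dy[3*a*y**2 - sin(3*y - 1) + 15*exp(y**2)/(4*(y**2 + 5))] = (12*a*y**5 + 120*a*y**3 + 300*a*y - 6*y**4*cos(3*y - 1) + 15*y**3*exp(y**2) - 60*y**2*cos(3*y - 1) + 60*y*exp(y**2) - 150*cos(3*y - 1))/(2*y**4 + 20*y**2 + 50), which equals f(y).

F(y) = 3*a*y**2 - sin(3*y - 1) + 15*exp(y**2)/(4*(y**2 + 5)) + C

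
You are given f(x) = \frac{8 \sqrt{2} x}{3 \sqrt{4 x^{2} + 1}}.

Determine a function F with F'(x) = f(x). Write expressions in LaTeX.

An antiderivative is F(x) = \frac{2 \sqrt{2} \sqrt{4 x^{2} + 1}}{3}.

f matches the chain-rule pattern g'(h)*h' with inner function h(x) = 2 x^{2} + \frac{1}{2}; substituting u = h(x) collapses the integral.
Check: d/dx[\frac{2 \sqrt{2} \sqrt{4 x^{2} + 1}}{3}] = \frac{8 \sqrt{2} x}{3 \sqrt{4 x^{2} + 1}} = f(x).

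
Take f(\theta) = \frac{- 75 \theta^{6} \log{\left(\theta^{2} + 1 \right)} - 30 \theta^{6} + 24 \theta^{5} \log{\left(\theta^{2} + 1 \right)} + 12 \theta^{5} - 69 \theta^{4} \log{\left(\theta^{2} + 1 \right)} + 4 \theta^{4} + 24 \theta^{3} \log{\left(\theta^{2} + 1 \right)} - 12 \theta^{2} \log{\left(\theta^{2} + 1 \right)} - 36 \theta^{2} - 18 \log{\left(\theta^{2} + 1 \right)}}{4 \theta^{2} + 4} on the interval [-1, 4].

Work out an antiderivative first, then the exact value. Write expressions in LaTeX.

Antiderivative: F(\theta) = - \frac{3 \left(\frac{5 \theta^{5}}{2} - \theta^{4} - \frac{\theta^{3}}{3} + 3 \theta\right) \log{\left(\theta^{2} + 1 \right)}}{2}; value = - 3442 \log{\left(17 \right)} - \frac{37 \log{\left(2 \right)}}{4}

f has the shape u'v + uv' for u = - \frac{15 \theta^{5}}{4} + \frac{3 \theta^{4}}{2} + \frac{\theta^{3}}{2} - \frac{9 \theta}{2} and v = \log{\left(\theta^{2} + 1 \right)} — it is the derivative of the product u*v.
F(\theta) = - \frac{3 \left(\frac{5 \theta^{5}}{2} - \theta^{4} - \frac{\theta^{3}}{3} + 3 \theta\right) \log{\left(\theta^{2} + 1 \right)}}{2} is an antiderivative of f.
Check: d/d\theta[- \frac{3 \left(\frac{5 \theta^{5}}{2} - \theta^{4} - \frac{\theta^{3}}{3} + 3 \theta\right) \log{\left(\theta^{2} + 1 \right)}}{2}] = \frac{- 75 \theta^{6} \log{\left(\theta^{2} + 1 \right)} - 30 \theta^{6} + 24 \theta^{5} \log{\left(\theta^{2} + 1 \right)} + 12 \theta^{5} - 69 \theta^{4} \log{\left(\theta^{2} + 1 \right)} + 4 \theta^{4} + 24 \theta^{3} \log{\left(\theta^{2} + 1 \right)} - 12 \theta^{2} \log{\left(\theta^{2} + 1 \right)} - 36 \theta^{2} - 18 \log{\left(\theta^{2} + 1 \right)}}{4 \theta^{2} + 4} = f(\theta).
F(4) = - 3442 \log{\left(17 \right)}; F(-1) = \frac{37 \log{\left(2 \right)}}{4}.
Integral = F(4) - F(-1) = - 3442 \log{\left(17 \right)} - \frac{37 \log{\left(2 \right)}}{4}.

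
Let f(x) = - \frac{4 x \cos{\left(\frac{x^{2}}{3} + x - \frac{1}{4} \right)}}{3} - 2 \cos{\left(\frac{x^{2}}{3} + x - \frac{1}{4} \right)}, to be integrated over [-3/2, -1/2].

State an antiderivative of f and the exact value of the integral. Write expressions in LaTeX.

Antiderivative: F(x) = - 2 \sin{\left(\frac{x^{2}}{3} + x - \frac{1}{4} \right)}; value = - 2 \sin{\left(1 \right)} + 2 \sin{\left(\frac{2}{3} \right)}

f matches the chain-rule pattern g'(h)*h' with inner function h(x) = \frac{x^{2}}{3} + x - \frac{1}{4}; substituting u = h(x) collapses the integral.
F(x) = - 2 \sin{\left(\frac{x^{2}}{3} + x - \frac{1}{4} \right)} is an antiderivative of f.
Check: d/dx[- 2 \sin{\left(\frac{x^{2}}{3} + x - \frac{1}{4} \right)}] = - \frac{4 x \cos{\left(\frac{x^{2}}{3} + x - \frac{1}{4} \right)}}{3} - 2 \cos{\left(\frac{x^{2}}{3} + x - \frac{1}{4} \right)} = f(x).
F(-1/2) = 2 \sin{\left(\frac{2}{3} \right)}; F(-3/2) = 2 \sin{\left(1 \right)}.
Integral = F(-1/2) - F(-3/2) = - 2 \sin{\left(1 \right)} + 2 \sin{\left(\frac{2}{3} \right)}.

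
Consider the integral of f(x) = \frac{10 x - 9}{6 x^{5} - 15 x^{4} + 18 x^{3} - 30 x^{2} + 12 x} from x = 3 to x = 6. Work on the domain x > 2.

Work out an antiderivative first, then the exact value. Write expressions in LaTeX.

Antiderivative: F(x) = \frac{- 243 \log{\left(x \right)} + 33 \log{\left(x - 2 \right)} + 128 \log{\left(x - \frac{1}{2} \right)} + 41 \log{\left(x^{2} + 2 \right)} - 65 \sqrt{2} \operatorname{atan}{\left(\frac{\sqrt{2} x}{2} \right)}}{324}; value = - \frac{3 \log{\left(6 \right)}}{4} - \frac{65 \sqrt{2} \operatorname{atan}{\left(3 \sqrt{2} \right)}}{324} - \frac{32 \log{\left(\frac{5}{2} \right)}}{81} - \frac{41 \log{\left(11 \right)}}{324} + \frac{11 \log{\left(4 \right)}}{108} + \frac{65 \sqrt{2} \operatorname{atan}{\left(\frac{3 \sqrt{2}}{2} \right)}}{324} + \frac{41 \log{\left(38 \right)}}{324} + \frac{32 \log{\left(\frac{11}{2} \right)}}{81} + \frac{3 \log{\left(3 \right)}}{4}

Factor the denominator (3 x \left(x - 2\right) \left(2 x - 1\right) \left(x^{2} + 2\right)) and decompose: f = \frac{41 x - 65}{162 \left(x^{2} + 2\right)} + \frac{64}{81 \left(2 x - 1\right)} + \frac{11}{108 \left(x - 2\right)} - \frac{3}{4 x}; each piece integrates to a log, atan, or power term.
F(x) = \frac{- 243 \log{\left(x \right)} + 33 \log{\left(x - 2 \right)} + 128 \log{\left(x - \frac{1}{2} \right)} + 41 \log{\left(x^{2} + 2 \right)} - 65 \sqrt{2} \operatorname{atan}{\left(\frac{\sqrt{2} x}{2} \right)}}{324} is an antiderivative of f.
Check: d/dx[\frac{- 243 \log{\left(x \right)} + 33 \log{\left(x - 2 \right)} + 128 \log{\left(x - \frac{1}{2} \right)} + 41 \log{\left(x^{2} + 2 \right)} - 65 \sqrt{2} \operatorname{atan}{\left(\frac{\sqrt{2} x}{2} \right)}}{324}] = \frac{10 x - 9}{6 x^{5} - 15 x^{4} + 18 x^{3} - 30 x^{2} + 12 x} = f(x).
F(6) = - \frac{3 \log{\left(6 \right)}}{4} - \frac{65 \sqrt{2} \operatorname{atan}{\left(3 \sqrt{2} \right)}}{324} + \frac{11 \log{\left(4 \right)}}{108} + \frac{41 \log{\left(38 \right)}}{324} + \frac{32 \log{\left(\frac{11}{2} \right)}}{81}; F(3) = - \frac{3 \log{\left(3 \right)}}{4} - \frac{65 \sqrt{2} \operatorname{atan}{\left(\frac{3 \sqrt{2}}{2} \right)}}{324} + \frac{41 \log{\left(11 \right)}}{324} + \frac{32 \log{\left(\frac{5}{2} \right)}}{81}.
Integral = F(6) - F(3) = - \frac{3 \log{\left(6 \right)}}{4} - \frac{65 \sqrt{2} \operatorname{atan}{\left(3 \sqrt{2} \right)}}{324} - \frac{32 \log{\left(\frac{5}{2} \right)}}{81} - \frac{41 \log{\left(11 \right)}}{324} + \frac{11 \log{\left(4 \right)}}{108} + \frac{65 \sqrt{2} \operatorname{atan}{\left(\frac{3 \sqrt{2}}{2} \right)}}{324} + \frac{41 \log{\left(38 \right)}}{324} + \frac{32 \log{\left(\frac{11}{2} \right)}}{81} + \frac{3 \log{\left(3 \right)}}{4}.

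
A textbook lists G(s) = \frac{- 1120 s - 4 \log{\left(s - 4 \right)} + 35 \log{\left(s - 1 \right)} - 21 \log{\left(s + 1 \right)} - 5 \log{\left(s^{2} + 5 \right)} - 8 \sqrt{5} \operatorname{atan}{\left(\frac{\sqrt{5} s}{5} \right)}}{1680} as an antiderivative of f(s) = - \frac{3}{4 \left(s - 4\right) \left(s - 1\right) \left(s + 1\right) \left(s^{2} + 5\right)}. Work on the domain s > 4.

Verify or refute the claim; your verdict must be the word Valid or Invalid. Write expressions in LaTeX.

d/ds[G] = \frac{- 8 s^{5} + 32 s^{4} - 32 s^{3} + 128 s^{2} + 40 s - 169}{12 s^{5} - 48 s^{4} + 48 s^{3} - 192 s^{2} - 60 s + 240}
d/ds[G] - f(s) = - \frac{2}{3} != 0.

Invalid: d/ds[G] - f = - \frac{2}{3}, which is not 0.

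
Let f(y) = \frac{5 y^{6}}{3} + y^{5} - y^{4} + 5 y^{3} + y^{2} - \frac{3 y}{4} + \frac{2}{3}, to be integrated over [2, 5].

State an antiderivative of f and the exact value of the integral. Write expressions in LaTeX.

Antiderivative: F(y) = \frac{5 y^{7}}{21} + \frac{y^{6}}{6} - \frac{y^{5}}{5} + \frac{5 y^{4}}{4} + \frac{y^{3}}{3} - \frac{3 y^{2}}{8} + \frac{2 y}{3}; value = \frac{5975197}{280}

The integrand splits into summands that can be handled one at a time.
F(y) = \frac{5 y^{7}}{21} + \frac{y^{6}}{6} - \frac{y^{5}}{5} + \frac{5 y^{4}}{4} + \frac{y^{3}}{3} - \frac{3 y^{2}}{8} + \frac{2 y}{3} is an antiderivative of f.
Check: d/dy[\frac{5 y^{7}}{21} + \frac{y^{6}}{6} - \frac{y^{5}}{5} + \frac{5 y^{4}}{4} + \frac{y^{3}}{3} - \frac{3 y^{2}}{8} + \frac{2 y}{3}] = \frac{5 y^{6}}{3} + y^{5} - y^{4} + 5 y^{3} + y^{2} - \frac{3 y}{4} + \frac{2}{3} = f(y).
F(5) = \frac{1198245}{56}; F(2) = \frac{4007}{70}.
Integral = F(5) - F(2) = \frac{5975197}{280}.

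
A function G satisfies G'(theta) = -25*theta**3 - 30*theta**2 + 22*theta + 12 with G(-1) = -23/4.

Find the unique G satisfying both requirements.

The substitution u = -5*theta**2/2 - 2*theta + 3 works: G'(theta) is exactly (dG/du)*(du/dtheta) for that inner function.
A general antiderivative is -(-5*theta**2/2 - 2*theta + 3)**2 + C.
The condition gives C = -23/4 - (-25/4) = 1/2.
So G(theta) = -25*theta**4/4 - 10*theta**3 + 11*theta**2 + 12*theta - 17/2.
Check: d/dtheta[-25*theta**4/4 - 10*theta**3 + 11*theta**2 + 12*theta - 17/2] = -25*theta**3 - 30*theta**2 + 22*theta + 12 = G'(theta).

G(theta) = -25*theta**4/4 - 10*theta**3 + 11*theta**2 + 12*theta - 17/2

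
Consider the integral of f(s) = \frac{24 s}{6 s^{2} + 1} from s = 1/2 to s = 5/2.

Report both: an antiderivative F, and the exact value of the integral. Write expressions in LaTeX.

Antiderivative: F(s) = 2 \log{\left(2 s^{2} + \frac{1}{3} \right)}; value = - 2 \log{\left(\frac{5}{6} \right)} + 2 \log{\left(\frac{77}{6} \right)}

The substitution u = 2 s^{2} + \frac{1}{3} works: f is exactly (dF/du)*(du/ds) for that inner function.
F(s) = 2 \log{\left(2 s^{2} + \frac{1}{3} \right)} is an antiderivative of f.
Check: d/ds[2 \log{\left(2 s^{2} + \frac{1}{3} \right)}] = \frac{24 s}{6 s^{2} + 1} = f(s).
F(5/2) = 2 \log{\left(\frac{77}{6} \right)}; F(1/2) = 2 \log{\left(\frac{5}{6} \right)}.
Integral = F(5/2) - F(1/2) = - 2 \log{\left(\frac{5}{6} \right)} + 2 \log{\left(\frac{77}{6} \right)}.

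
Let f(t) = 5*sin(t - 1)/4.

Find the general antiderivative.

F(t) = -5*cos(t - 1)/4 + C

Check any antiderivative F(t) by computing F'(t) and comparing it with f(t).
Check: d/dt[-5*cos(t - 1)/4] = 5*sin(t - 1)/4 = f(t).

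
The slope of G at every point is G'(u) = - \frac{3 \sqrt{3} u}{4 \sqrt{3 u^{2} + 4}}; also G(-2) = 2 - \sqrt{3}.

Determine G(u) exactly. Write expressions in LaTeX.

The substitution w = u^{2} + \frac{4}{3} works: G'(u) is exactly (dG/dw)*(dw/du) for that inner function.
A general antiderivative is - \frac{3 \sqrt{u^{2} + \frac{4}{3}}}{4} + C.
The condition gives C = 2 - \sqrt{3} - (- \sqrt{3}) = 2.
So G(u) = \frac{\sqrt{3} \left(- 3 \sqrt{3 u^{2} + 4} + 8 \sqrt{3}\right)}{12}.
Check: d/du[\frac{\sqrt{3} \left(- 3 \sqrt{3 u^{2} + 4} + 8 \sqrt{3}\right)}{12}] = - \frac{3 \sqrt{3} u}{4 \sqrt{3 u^{2} + 4}} = G'(u).

G(u) = \frac{\sqrt{3} \left(- 3 \sqrt{3 u^{2} + 4} + 8 \sqrt{3}\right)}{12}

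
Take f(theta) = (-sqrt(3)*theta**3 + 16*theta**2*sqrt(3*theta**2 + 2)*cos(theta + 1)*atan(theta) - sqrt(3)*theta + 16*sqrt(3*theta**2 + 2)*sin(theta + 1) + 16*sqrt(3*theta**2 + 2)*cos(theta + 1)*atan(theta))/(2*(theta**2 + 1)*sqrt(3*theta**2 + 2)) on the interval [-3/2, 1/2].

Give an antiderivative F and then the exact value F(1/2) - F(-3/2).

Antiderivative: F(theta) = (-sqrt(3)*sqrt(3*theta**2 + 2) + 48*sin(theta + 1)*atan(theta))/6; value = -8*sin(1/2)*atan(3/2) - sqrt(33)/12 + sqrt(105)/12 + 8*sin(3/2)*atan(1/2)

Differentiate the proposed F(theta) back; it has to land on f(theta) exactly.
F(theta) = (-sqrt(3)*sqrt(3*theta**2 + 2) + 48*sin(theta + 1)*atan(theta))/6 is an antiderivative of f.
Check: d/dtheta[(-sqrt(3)*sqrt(3*theta**2 + 2) + 48*sin(theta + 1)*atan(theta))/6] = (-sqrt(3)*theta**3 + 16*theta**2*sqrt(3*theta**2 + 2)*cos(theta + 1)*atan(theta) - sqrt(3)*theta + 16*sqrt(3*theta**2 + 2)*sin(theta + 1) + 16*sqrt(3*theta**2 + 2)*cos(theta + 1)*atan(theta))/(2*theta**2*sqrt(3*theta**2 + 2) + 2*sqrt(3*theta**2 + 2)), which equals f(theta).
F(1/2) = -sqrt(33)/12 + 8*sin(3/2)*atan(1/2); F(-3/2) = -sqrt(105)/12 + 8*sin(1/2)*atan(3/2).
Integral = F(1/2) - F(-3/2) = -8*sin(1/2)*atan(3/2) - sqrt(33)/12 + sqrt(105)/12 + 8*sin(3/2)*atan(1/2).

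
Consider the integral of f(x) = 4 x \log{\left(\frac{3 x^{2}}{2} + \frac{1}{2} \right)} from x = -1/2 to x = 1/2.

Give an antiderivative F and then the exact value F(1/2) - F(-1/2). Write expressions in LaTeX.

For F(x) to be correct the identity F'(x) - f(x) = 0 must hold.
F(x) = 2 x^{2} \log{\left(3 x^{2} + 1 \right)} - 2 x^{2} - 2 x^{2} \log{\left(2 \right)} + \frac{2 \log{\left(3 x^{2} + 1 \right)}}{3} is an antiderivative of f.
Check: d/dx[2 x^{2} \log{\left(3 x^{2} + 1 \right)} - 2 x^{2} - 2 x^{2} \log{\left(2 \right)} + \frac{2 \log{\left(3 x^{2} + 1 \right)}}{3}] = 4 x \log{\left(3 x^{2} + 1 \right)} - 4 x \log{\left(2 \right)}, which equals f(x).
F(1/2) = - \frac{1}{2} - \frac{\log{\left(2 \right)}}{2} + \frac{7 \log{\left(\frac{7}{4} \right)}}{6}; F(-1/2) = - \frac{1}{2} - \frac{\log{\left(2 \right)}}{2} + \frac{7 \log{\left(\frac{7}{4} \right)}}{6}.
Integral = F(1/2) - F(-1/2) = 0.

Antiderivative: F(x) = 2 x^{2} \log{\left(3 x^{2} + 1 \right)} - 2 x^{2} - 2 x^{2} \log{\left(2 \right)} + \frac{2 \log{\left(3 x^{2} + 1 \right)}}{3}; value = 0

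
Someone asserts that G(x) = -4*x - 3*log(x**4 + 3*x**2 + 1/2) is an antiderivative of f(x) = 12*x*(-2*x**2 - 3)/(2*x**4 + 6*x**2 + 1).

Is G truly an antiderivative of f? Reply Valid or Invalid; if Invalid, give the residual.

Invalid: d/dx[G] - f = -4, which is not 0.

d/dx[G] = (-8*x**4 - 24*x**3 - 24*x**2 - 36*x - 4)/(2*x**4 + 6*x**2 + 1)
d/dx[G] - f(x) = -4 != 0.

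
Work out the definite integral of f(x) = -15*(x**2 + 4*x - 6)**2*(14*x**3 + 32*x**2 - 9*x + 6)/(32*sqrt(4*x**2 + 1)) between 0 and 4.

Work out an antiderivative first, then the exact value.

Antiderivative: F(x) = 15*sqrt(4*x**2 + 1)*(-x**2/4 - x + 3/2)**3; value = -32955*sqrt(65)/8 - 405/8

f has the shape u'v + uv' for u = 15*sqrt(4*x**2 + 1) and v = (-x**2/4 - x + 3/2)**3 — it is the derivative of the product u*v.
F(x) = 15*sqrt(4*x**2 + 1)*(-x**2/4 - x + 3/2)**3 is an antiderivative of f.
Check: d/dx[15*sqrt(4*x**2 + 1)*(-x**2/4 - x + 3/2)**3] = (-210*x**7 - 2160*x**6 - 4545*x**5 + 9150*x**4 + 15300*x**3 - 24120*x**2 + 9180*x - 3240)/(32*sqrt(4*x**2 + 1)), which equals f(x).
F(4) = -32955*sqrt(65)/8; F(0) = 405/8.
Integral = F(4) - F(0) = -32955*sqrt(65)/8 - 405/8.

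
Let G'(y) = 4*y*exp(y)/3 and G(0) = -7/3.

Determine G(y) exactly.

Recognize the product-rule pattern: G'(y) = u'v + uv' with u = 4*y/3 - 4/3, v = exp(y), so integration by parts undoes it.
A general antiderivative is (4*y - 4)*exp(y)/3 + C.
The condition gives C = -7/3 - (-4/3) = -1.
So G(y) = (4*y - 4)*exp(y)/3 - 1.
Check: d/dy[(4*y - 4)*exp(y)/3 - 1] = 4*y*exp(y)/3 = G'(y).

G(y) = (4*y - 4)*exp(y)/3 - 1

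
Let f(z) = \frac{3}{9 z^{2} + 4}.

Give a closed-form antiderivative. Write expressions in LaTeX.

An antiderivative is F(z) = \frac{\operatorname{atan}{\left(\frac{3 z}{2} \right)}}{2}.

An antiderivative F(z) passes only if d/dz[F] lands on f(z) exactly.
Check: d/dz[\frac{\operatorname{atan}{\left(\frac{3 z}{2} \right)}}{2}] = \frac{3}{9 z^{2} + 4} = f(z).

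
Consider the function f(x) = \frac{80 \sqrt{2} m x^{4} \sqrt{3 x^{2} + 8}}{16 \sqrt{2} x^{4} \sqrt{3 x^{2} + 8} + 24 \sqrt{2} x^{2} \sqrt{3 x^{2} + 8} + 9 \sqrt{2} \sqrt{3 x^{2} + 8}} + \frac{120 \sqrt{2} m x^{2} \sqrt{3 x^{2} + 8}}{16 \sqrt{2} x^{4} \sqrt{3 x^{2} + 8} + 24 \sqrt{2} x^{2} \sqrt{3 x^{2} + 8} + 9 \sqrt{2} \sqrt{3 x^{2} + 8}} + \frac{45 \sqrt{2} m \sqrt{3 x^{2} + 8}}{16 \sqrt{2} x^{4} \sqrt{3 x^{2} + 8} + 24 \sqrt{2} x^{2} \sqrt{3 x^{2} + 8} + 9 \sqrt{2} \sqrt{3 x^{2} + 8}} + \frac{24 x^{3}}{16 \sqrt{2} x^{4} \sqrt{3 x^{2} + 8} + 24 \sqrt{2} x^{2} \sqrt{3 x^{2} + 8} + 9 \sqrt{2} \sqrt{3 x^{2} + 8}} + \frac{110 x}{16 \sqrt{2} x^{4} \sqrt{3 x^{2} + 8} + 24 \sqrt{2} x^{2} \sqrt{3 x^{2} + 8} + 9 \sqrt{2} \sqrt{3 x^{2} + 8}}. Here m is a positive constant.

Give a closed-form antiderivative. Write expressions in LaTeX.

The integrand splits into summands that can be handled one at a time.
Check: d/dx[5 m x - \frac{2 \sqrt{\frac{3 x^{2}}{2} + 4}}{4 x^{2} + 3}] = \frac{80 \sqrt{2} m x^{4} \sqrt{3 x^{2} + 8} + 120 \sqrt{2} m x^{2} \sqrt{3 x^{2} + 8} + 45 \sqrt{2} m \sqrt{3 x^{2} + 8} + 24 x^{3} + 110 x}{16 \sqrt{2} x^{4} \sqrt{3 x^{2} + 8} + 24 \sqrt{2} x^{2} \sqrt{3 x^{2} + 8} + 9 \sqrt{2} \sqrt{3 x^{2} + 8}}, which equals f(x).

An antiderivative is F(x) = 5 m x - \frac{2 \sqrt{\frac{3 x^{2}}{2} + 4}}{4 x^{2} + 3}.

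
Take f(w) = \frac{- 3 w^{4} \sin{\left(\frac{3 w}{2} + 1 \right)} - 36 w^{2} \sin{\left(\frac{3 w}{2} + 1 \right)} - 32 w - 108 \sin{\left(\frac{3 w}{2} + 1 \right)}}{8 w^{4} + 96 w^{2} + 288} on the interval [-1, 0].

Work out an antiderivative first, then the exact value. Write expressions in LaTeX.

Any candidate F(w) must reproduce f(w) exactly when differentiated.
F(w) = \frac{w^{2} \cos{\left(\frac{3 w}{2} + 1 \right)} + 6 \cos{\left(\frac{3 w}{2} + 1 \right)} + 8}{4 w^{2} + 24} is an antiderivative of f.
Check: d/dw[\frac{w^{2} \cos{\left(\frac{3 w}{2} + 1 \right)} + 6 \cos{\left(\frac{3 w}{2} + 1 \right)} + 8}{4 w^{2} + 24}] = \frac{- 3 w^{4} \sin{\left(\frac{3 w}{2} + 1 \right)} - 36 w^{2} \sin{\left(\frac{3 w}{2} + 1 \right)} - 32 w - 108 \sin{\left(\frac{3 w}{2} + 1 \right)}}{8 w^{4} + 96 w^{2} + 288} = f(w).
F(0) = \frac{\cos{\left(1 \right)}}{4} + \frac{1}{3}; F(-1) = \frac{\cos{\left(\frac{1}{2} \right)}}{4} + \frac{2}{7}.
Integral = F(0) - F(-1) = - \frac{\cos{\left(\frac{1}{2} \right)}}{4} + \frac{1}{21} + \frac{\cos{\left(1 \right)}}{4}.

Antiderivative: F(w) = \frac{w^{2} \cos{\left(\frac{3 w}{2} + 1 \right)} + 6 \cos{\left(\frac{3 w}{2} + 1 \right)} + 8}{4 w^{2} + 24}; value = - \frac{\cos{\left(\frac{1}{2} \right)}}{4} + \frac{1}{21} + \frac{\cos{\left(1 \right)}}{4}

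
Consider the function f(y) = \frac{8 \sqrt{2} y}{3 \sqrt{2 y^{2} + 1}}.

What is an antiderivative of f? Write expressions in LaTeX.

An antiderivative is F(y) = \frac{4 \sqrt{2} \sqrt{2 y^{2} + 1}}{3}.

The substitution u = 4 y^{2} + 2 works: f is exactly (dF/du)*(du/dy) for that inner function.
Check: d/dy[\frac{4 \sqrt{2} \sqrt{2 y^{2} + 1}}{3}] = \frac{8 \sqrt{2} y}{3 \sqrt{2 y^{2} + 1}} = f(y).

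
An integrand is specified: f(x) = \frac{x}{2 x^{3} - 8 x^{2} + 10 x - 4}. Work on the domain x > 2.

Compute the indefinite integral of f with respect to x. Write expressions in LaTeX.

Factor the denominator (2 \left(x - 2\right) \left(x - 1\right)^{2}) and decompose: f = - \frac{1}{x - 1} - \frac{1}{2 \left(x - 1\right)^{2}} + \frac{1}{x - 2}; each piece integrates to a log, atan, or power term.
Check: d/dx[\frac{2 x \log{\left(x - 2 \right)} - 2 x \log{\left(x - 1 \right)} - 2 \log{\left(x - 2 \right)} + 2 \log{\left(x - 1 \right)} + 1}{2 x - 2}] = \frac{x}{2 x^{3} - 8 x^{2} + 10 x - 4} = f(x).

F(x) = \frac{2 x \log{\left(x - 2 \right)} - 2 x \log{\left(x - 1 \right)} - 2 \log{\left(x - 2 \right)} + 2 \log{\left(x - 1 \right)} + 1}{2 x - 2} + C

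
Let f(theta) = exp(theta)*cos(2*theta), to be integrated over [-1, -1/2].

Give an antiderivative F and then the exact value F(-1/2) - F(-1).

Antiderivative: F(theta) = 2*exp(theta)*sin(2*theta)/5 + exp(theta)*cos(2*theta)/5; value = -2*exp(-1/2)*sin(1)/5 - exp(-1)*cos(2)/5 + exp(-1/2)*cos(1)/5 + 2*exp(-1)*sin(2)/5

An antiderivative F(theta) passes only if d/dtheta[F] lands on f(theta) exactly.
F(theta) = 2*exp(theta)*sin(2*theta)/5 + exp(theta)*cos(2*theta)/5 is an antiderivative of f.
Check: d/dtheta[2*exp(theta)*sin(2*theta)/5 + exp(theta)*cos(2*theta)/5] = exp(theta)*cos(2*theta) = f(theta).
F(-1/2) = -2*exp(-1/2)*sin(1)/5 + exp(-1/2)*cos(1)/5; F(-1) = -2*exp(-1)*sin(2)/5 + exp(-1)*cos(2)/5.
Integral = F(-1/2) - F(-1) = -2*exp(-1/2)*sin(1)/5 - exp(-1)*cos(2)/5 + exp(-1/2)*cos(1)/5 + 2*exp(-1)*sin(2)/5.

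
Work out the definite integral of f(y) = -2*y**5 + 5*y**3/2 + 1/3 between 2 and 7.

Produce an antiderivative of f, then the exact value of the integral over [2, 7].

The integrand splits into summands that can be handled one at a time.
F(y) = -y*(8*y**5 - 15*y**3 - 8)/24 is an antiderivative of f.
Check: d/dy[-y*(8*y**5 - 15*y**3 - 8)/24] = -2*y**5 + 5*y**3/2 + 1/3 = f(y).
F(7) = -301707/8; F(2) = -32/3.
Integral = F(7) - F(2) = -904865/24.

Antiderivative: F(y) = -y*(8*y**5 - 15*y**3 - 8)/24; value = -904865/24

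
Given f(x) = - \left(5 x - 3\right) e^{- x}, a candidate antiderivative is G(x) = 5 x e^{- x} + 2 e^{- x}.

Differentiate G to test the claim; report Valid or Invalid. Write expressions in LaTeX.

d/dx[G] = \left(3 - 5 x\right) e^{- x}
This equals f(x) exactly, so the claim holds.

Valid - differentiating G returns exactly f.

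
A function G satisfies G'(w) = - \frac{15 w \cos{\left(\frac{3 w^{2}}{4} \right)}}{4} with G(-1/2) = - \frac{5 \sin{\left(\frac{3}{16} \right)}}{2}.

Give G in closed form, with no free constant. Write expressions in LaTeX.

The substitution u = \frac{3 w^{2}}{4} works: G'(w) is exactly (dG/du)*(du/dw) for that inner function.
A general antiderivative is - \frac{5 \sin{\left(\frac{3 w^{2}}{4} \right)}}{2} + C.
The condition gives C = - \frac{5 \sin{\left(\frac{3}{16} \right)}}{2} - (- \frac{5 \sin{\left(\frac{3}{16} \right)}}{2}) = 0.
So G(w) = - \frac{5 \sin{\left(\frac{3 w^{2}}{4} \right)}}{2}.
Check: d/dw[- \frac{5 \sin{\left(\frac{3 w^{2}}{4} \right)}}{2}] = - \frac{15 w \cos{\left(\frac{3 w^{2}}{4} \right)}}{4} = G'(w).

G(w) = - \frac{5 \sin{\left(\frac{3 w^{2}}{4} \right)}}{2}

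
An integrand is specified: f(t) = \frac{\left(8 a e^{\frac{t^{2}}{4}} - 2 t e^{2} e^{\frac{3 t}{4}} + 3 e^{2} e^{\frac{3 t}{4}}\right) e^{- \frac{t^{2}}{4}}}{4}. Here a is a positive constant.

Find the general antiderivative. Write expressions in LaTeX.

F(t) = 2 a t + e^{- \frac{t^{2}}{4} + \frac{3 t}{4} + 2} + C

Check any antiderivative F(t) by computing F'(t) and comparing it with f(t).
Check: d/dt[2 a t + e^{- \frac{t^{2}}{4} + \frac{3 t}{4} + 2}] = 2 a - \frac{t e^{2} e^{\frac{3 t}{4}} e^{- \frac{t^{2}}{4}}}{2} + \frac{3 e^{2} e^{\frac{3 t}{4}} e^{- \frac{t^{2}}{4}}}{4}, which equals f(t).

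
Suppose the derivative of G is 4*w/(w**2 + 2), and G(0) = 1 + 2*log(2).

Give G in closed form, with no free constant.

The substitution u = w**2 + 2 works: G'(w) is exactly (dG/du)*(du/dw) for that inner function.
A general antiderivative is 2*log(w**2 + 2) + C.
The condition gives C = 1 + 2*log(2) - (2*log(2)) = 1.
So G(w) = 2*log(w**2 + 2) + 1.
Check: d/dw[2*log(w**2 + 2) + 1] = 4*w/(w**2 + 2) = G'(w).

G(w) = 2*log(w**2 + 2) + 1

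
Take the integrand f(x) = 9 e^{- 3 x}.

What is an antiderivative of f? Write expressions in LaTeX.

A candidate is checked by its d/dx: the result must match f(x).
Check: d/dx[- 3 e^{- 3 x}] = 9 e^{- 3 x} = f(x).

An antiderivative is F(x) = - 3 e^{- 3 x}.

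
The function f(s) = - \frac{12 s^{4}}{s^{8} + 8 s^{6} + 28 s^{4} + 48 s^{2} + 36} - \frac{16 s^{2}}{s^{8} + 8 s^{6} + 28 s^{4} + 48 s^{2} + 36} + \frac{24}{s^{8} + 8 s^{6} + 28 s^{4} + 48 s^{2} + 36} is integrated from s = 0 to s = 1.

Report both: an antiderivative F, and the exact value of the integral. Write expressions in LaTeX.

Antiderivative: F(s) = \frac{2 s}{\frac{s^{4}}{2} + 2 s^{2} + 3}; value = \frac{4}{11}

f has the shape u'v + uv' for u = 2 s and v = \frac{1}{\frac{s^{4}}{2} + 2 s^{2} + 3} — it is the derivative of the product u*v.
F(s) = \frac{2 s}{\frac{s^{4}}{2} + 2 s^{2} + 3} is an antiderivative of f.
Check: d/ds[\frac{2 s}{\frac{s^{4}}{2} + 2 s^{2} + 3}] = \frac{- 12 s^{4} - 16 s^{2} + 24}{s^{8} + 8 s^{6} + 28 s^{4} + 48 s^{2} + 36}, which equals f(s).
F(1) = \frac{4}{11}; F(0) = 0.
Integral = F(1) - F(0) = \frac{4}{11}.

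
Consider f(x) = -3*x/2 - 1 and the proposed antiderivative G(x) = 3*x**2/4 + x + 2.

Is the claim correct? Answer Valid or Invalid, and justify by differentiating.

Invalid: d/dx[G] - f = 3*x + 2, which is not 0.

d/dx[G] = 3*x/2 + 1
d/dx[G] - f(x) = 3*x + 2 != 0.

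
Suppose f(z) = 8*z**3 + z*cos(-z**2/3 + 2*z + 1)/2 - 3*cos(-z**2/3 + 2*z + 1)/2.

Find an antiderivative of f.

An antiderivative is F(z) = 2*z**4 - 3*sin(-z**2/3 + 2*z + 1)/4.

The integrand splits into summands that can be handled one at a time.
Check: d/dz[2*z**4 - 3*sin(-z**2/3 + 2*z + 1)/4] = 8*z**3 + z*cos(-z**2/3 + 2*z + 1)/2 - 3*cos(-z**2/3 + 2*z + 1)/2 = f(z).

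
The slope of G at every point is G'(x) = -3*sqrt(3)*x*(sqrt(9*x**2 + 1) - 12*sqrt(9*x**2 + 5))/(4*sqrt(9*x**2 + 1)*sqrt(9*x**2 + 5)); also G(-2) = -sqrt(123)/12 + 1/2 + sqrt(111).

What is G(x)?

G(x) = 3*sqrt(3*x**2 + 1/3) - sqrt(3*x**2 + 5/3)/4 + 1/2

Since d/dx undoes antidifferentiation here, G(x) must give back the stated G'(x).
A general antiderivative is 3*sqrt(3*x**2 + 1/3) - sqrt(3*x**2 + 5/3)/4 + C.
The condition gives C = -sqrt(123)/12 + 1/2 + sqrt(111) - (-sqrt(123)/12 + sqrt(111)) = 1/2.
So G(x) = 3*sqrt(3*x**2 + 1/3) - sqrt(3*x**2 + 5/3)/4 + 1/2.
Check: d/dx[3*sqrt(3*x**2 + 1/3) - sqrt(3*x**2 + 5/3)/4 + 1/2] = (-3*sqrt(3)*x*sqrt(9*x**2 + 1) + 36*sqrt(3)*x*sqrt(9*x**2 + 5))/(4*sqrt(9*x**2 + 1)*sqrt(9*x**2 + 5)), which equals G'(x).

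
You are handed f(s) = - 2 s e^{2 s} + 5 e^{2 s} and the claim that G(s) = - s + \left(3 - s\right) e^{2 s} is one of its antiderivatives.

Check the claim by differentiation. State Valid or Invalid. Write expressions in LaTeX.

d/ds[G] = - 2 s e^{2 s} + 5 e^{2 s} - 1
d/ds[G] - f(s) = -1 != 0.

Invalid: d/ds[G] - f = -1, which is not 0.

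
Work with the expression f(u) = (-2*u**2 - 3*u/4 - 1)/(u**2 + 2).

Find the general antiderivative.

Differentiate the proposed F(u) back; it has to land on f(u) exactly.
Check: d/du[-2*u - 3*log(u**2 + 2)/8 + 3*sqrt(2)*atan(sqrt(2)*u/2)/2] = (-8*u**2 - 3*u - 4)/(4*u**2 + 8), which equals f(u).

F(u) = -2*u - 3*log(u**2 + 2)/8 + 3*sqrt(2)*atan(sqrt(2)*u/2)/2 + C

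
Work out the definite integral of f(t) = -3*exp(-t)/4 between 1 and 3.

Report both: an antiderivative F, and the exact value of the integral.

Antiderivative: F(t) = 3*exp(-t)/4; value = -3*exp(-1)/4 + 3*exp(-3)/4

A first test for any F(t): its t-derivative must equal f(t) identically.
F(t) = 3*exp(-t)/4 is an antiderivative of f.
Check: d/dt[3*exp(-t)/4] = -3*exp(-t)/4 = f(t).
F(3) = 3*exp(-3)/4; F(1) = 3*exp(-1)/4.
Integral = F(3) - F(1) = -3*exp(-1)/4 + 3*exp(-3)/4.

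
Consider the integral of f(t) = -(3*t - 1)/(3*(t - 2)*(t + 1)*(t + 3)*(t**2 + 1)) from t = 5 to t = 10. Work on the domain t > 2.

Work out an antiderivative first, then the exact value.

Factor the denominator (3*(t - 2)*(t + 1)*(t + 3)*(t**2 + 1)) and decompose: f = (3*t + 1)/(30*(t**2 + 1)) + 1/(30*(t + 3)) - 1/(9*(t + 1)) - 1/(45*(t - 2)); each piece integrates to a log, atan, or power term.
F(t) = -log(t - 2)/45 - log(t + 1)/9 + log(t + 3)/30 + log(t**2 + 1)/20 + atan(t)/30 is an antiderivative of f.
Check: d/dt[-log(t - 2)/45 - log(t + 1)/9 + log(t + 3)/30 + log(t**2 + 1)/20 + atan(t)/30] = (1 - 3*t)/(3*t**5 + 6*t**4 - 12*t**3 - 12*t**2 - 15*t - 18), which equals f(t).
F(10) = -log(11)/9 - log(8)/45 + atan(10)/30 + log(13)/30 + log(101)/20; F(5) = -log(6)/9 - log(3)/45 + atan(5)/30 + log(8)/30 + log(26)/20.
Integral = F(10) - F(5) = -log(11)/9 - log(26)/20 - log(8)/18 - atan(5)/30 + log(3)/45 + atan(10)/30 + log(13)/30 + log(6)/9 + log(101)/20.

Antiderivative: F(t) = -log(t - 2)/45 - log(t + 1)/9 + log(t + 3)/30 + log(t**2 + 1)/20 + atan(t)/30; value = -log(11)/9 - log(26)/20 - log(8)/18 - atan(5)/30 + log(3)/45 + atan(10)/30 + log(13)/30 + log(6)/9 + log(101)/20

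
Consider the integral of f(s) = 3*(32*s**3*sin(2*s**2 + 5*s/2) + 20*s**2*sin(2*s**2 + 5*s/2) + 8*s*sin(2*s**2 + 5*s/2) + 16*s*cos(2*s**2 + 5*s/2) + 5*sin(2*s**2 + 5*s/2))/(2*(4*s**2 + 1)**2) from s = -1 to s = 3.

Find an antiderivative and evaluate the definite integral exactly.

Antiderivative: F(s) = -3*cos(2*s**2 + 5*s/2)/(4*s**2 + 1); value = -3*cos(51/2)/37 + 3*cos(1/2)/5

f has the shape u'v + uv' for u = -3/(2*(2*s**2 + 1/2)) and v = cos(2*s**2 + 5*s/2) — it is the derivative of the product u*v.
F(s) = -3*cos(2*s**2 + 5*s/2)/(4*s**2 + 1) is an antiderivative of f.
Check: d/ds[-3*cos(2*s**2 + 5*s/2)/(4*s**2 + 1)] = (96*s**3*sin(2*s**2 + 5*s/2) + 60*s**2*sin(2*s**2 + 5*s/2) + 24*s*sin(2*s**2 + 5*s/2) + 48*s*cos(2*s**2 + 5*s/2) + 15*sin(2*s**2 + 5*s/2))/(32*s**4 + 16*s**2 + 2), which equals f(s).
F(3) = -3*cos(51/2)/37; F(-1) = -3*cos(1/2)/5.
Integral = F(3) - F(-1) = -3*cos(51/2)/37 + 3*cos(1/2)/5.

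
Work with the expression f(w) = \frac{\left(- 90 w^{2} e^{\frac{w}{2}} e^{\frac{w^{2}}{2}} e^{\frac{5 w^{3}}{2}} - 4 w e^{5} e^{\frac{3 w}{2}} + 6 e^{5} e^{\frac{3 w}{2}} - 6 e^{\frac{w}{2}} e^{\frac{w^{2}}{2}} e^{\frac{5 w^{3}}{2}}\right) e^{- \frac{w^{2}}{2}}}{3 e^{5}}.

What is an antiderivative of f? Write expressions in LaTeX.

An antiderivative is F(w) = \frac{4 e^{\frac{3 w}{2}} e^{- \frac{w^{2}}{2}}}{3} - \frac{4 e^{\frac{w}{2}} e^{\frac{5 w^{3}}{2}}}{e^{5}}.

Recover f(w) by differentiating a candidate F(w); any mismatch rules it out.
Check: d/dw[\frac{4 e^{\frac{3 w}{2}} e^{- \frac{w^{2}}{2}}}{3} - \frac{4 e^{\frac{w}{2}} e^{\frac{5 w^{3}}{2}}}{e^{5}}] = \frac{\left(- 90 w^{2} e^{\frac{w}{2}} e^{\frac{w^{2}}{2}} e^{\frac{5 w^{3}}{2}} - 4 w e^{5} e^{\frac{3 w}{2}} + 6 e^{5} e^{\frac{3 w}{2}} - 6 e^{\frac{w}{2}} e^{\frac{w^{2}}{2}} e^{\frac{5 w^{3}}{2}}\right) e^{- \frac{w^{2}}{2}}}{3 e^{5}} = f(w).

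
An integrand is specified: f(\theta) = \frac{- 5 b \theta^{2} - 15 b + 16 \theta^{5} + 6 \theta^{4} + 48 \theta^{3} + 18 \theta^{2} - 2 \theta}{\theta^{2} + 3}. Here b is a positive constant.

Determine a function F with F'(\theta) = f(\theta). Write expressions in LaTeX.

An antiderivative is F(\theta) = - 5 b \theta + 4 \theta^{4} + 2 \theta^{3} - \log{\left(\frac{\theta^{2}}{2} + \frac{3}{2} \right)}.

Differentiate the proposed F(\theta) back; it has to land on f(\theta) exactly.
Check: d/d\theta[- 5 b \theta + 4 \theta^{4} + 2 \theta^{3} - \log{\left(\frac{\theta^{2}}{2} + \frac{3}{2} \right)}] = \frac{- 5 b \theta^{2} - 15 b + 16 \theta^{5} + 6 \theta^{4} + 48 \theta^{3} + 18 \theta^{2} - 2 \theta}{\theta^{2} + 3} = f(\theta).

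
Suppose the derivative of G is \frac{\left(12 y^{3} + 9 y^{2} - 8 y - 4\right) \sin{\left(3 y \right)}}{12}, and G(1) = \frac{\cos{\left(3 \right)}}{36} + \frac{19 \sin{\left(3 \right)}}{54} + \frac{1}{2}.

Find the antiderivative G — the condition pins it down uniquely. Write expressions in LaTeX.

Whatever form G(y) takes, its d/dy must return the stated G'(y).
A general antiderivative is - \frac{y^{3} \cos{\left(3 y \right)}}{3} + \frac{y^{2} \sin{\left(3 y \right)}}{3} - \frac{y^{2} \cos{\left(3 y \right)}}{4} + \frac{y \sin{\left(3 y \right)}}{6} + \frac{4 y \cos{\left(3 y \right)}}{9} - \frac{4 \sin{\left(3 y \right)}}{27} + \frac{\cos{\left(3 y \right)}}{6} + C.
The condition gives C = \frac{\cos{\left(3 \right)}}{36} + \frac{19 \sin{\left(3 \right)}}{54} + \frac{1}{2} - (\frac{\cos{\left(3 \right)}}{36} + \frac{19 \sin{\left(3 \right)}}{54}) = \frac{1}{2}.
So G(y) = \frac{- 36 y^{3} \cos{\left(3 y \right)} + 36 y^{2} \sin{\left(3 y \right)} - 27 y^{2} \cos{\left(3 y \right)} + 18 y \sin{\left(3 y \right)} + 48 y \cos{\left(3 y \right)} - 16 \sin{\left(3 y \right)} + 18 \cos{\left(3 y \right)} + 54}{108}.
Check: d/dy[\frac{- 36 y^{3} \cos{\left(3 y \right)} + 36 y^{2} \sin{\left(3 y \right)} - 27 y^{2} \cos{\left(3 y \right)} + 18 y \sin{\left(3 y \right)} + 48 y \cos{\left(3 y \right)} - 16 \sin{\left(3 y \right)} + 18 \cos{\left(3 y \right)} + 54}{108}] = y^{3} \sin{\left(3 y \right)} + \frac{3 y^{2} \sin{\left(3 y \right)}}{4} - \frac{2 y \sin{\left(3 y \right)}}{3} - \frac{\sin{\left(3 y \right)}}{3}, which equals G'(y).

G(y) = \frac{- 36 y^{3} \cos{\left(3 y \right)} + 36 y^{2} \sin{\left(3 y \right)} - 27 y^{2} \cos{\left(3 y \right)} + 18 y \sin{\left(3 y \right)} + 48 y \cos{\left(3 y \right)} - 16 \sin{\left(3 y \right)} + 18 \cos{\left(3 y \right)} + 54}{108}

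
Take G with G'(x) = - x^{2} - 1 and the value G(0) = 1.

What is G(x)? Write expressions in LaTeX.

G(x) = - \frac{x^{3}}{3} - x + 1

Check a candidate G(x) by differentiating: d/dx[G] must match the given G'(x).
A general antiderivative is - \frac{x^{3}}{3} - x + C.
The condition gives C = 1 - (0) = 1.
So G(x) = - \frac{x^{3}}{3} - x + 1.
Check: d/dx[- \frac{x^{3}}{3} - x + 1] = - x^{2} - 1 = G'(x).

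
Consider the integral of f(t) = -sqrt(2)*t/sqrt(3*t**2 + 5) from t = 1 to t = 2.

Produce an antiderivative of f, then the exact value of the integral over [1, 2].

Antiderivative: F(t) = -2*sqrt(3*t**2/2 + 5/2)/3; value = 4/3 - sqrt(34)/3

f matches the chain-rule pattern g'(h)*h' with inner function h(t) = 3*t**2/2 + 5/2; substituting u = h(t) collapses the integral.
F(t) = -2*sqrt(3*t**2/2 + 5/2)/3 is an antiderivative of f.
Check: d/dt[-2*sqrt(3*t**2/2 + 5/2)/3] = -sqrt(2)*t/sqrt(3*t**2 + 5) = f(t).
F(2) = -sqrt(34)/3; F(1) = -4/3.
Integral = F(2) - F(1) = 4/3 - sqrt(34)/3.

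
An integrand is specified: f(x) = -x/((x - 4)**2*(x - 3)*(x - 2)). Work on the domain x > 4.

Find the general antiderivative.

The denominator factors as (x - 4)**2*(x - 3)*(x - 2); partial fractions split f into directly integrable pieces: 1/(2*(x - 2)) - 3/(x - 3) + 5/(2*(x - 4)) - 2/(x - 4)**2.
Check: d/dx[(5*(x - 4)*log(x - 4) - 6*(x - 4)*log(x - 3) + (x - 4)*log(x - 2) + 4)/(2*(x - 4))] = -x/(x**4 - 13*x**3 + 62*x**2 - 128*x + 96), which equals f(x).

F(x) = (5*(x - 4)*log(x - 4) - 6*(x - 4)*log(x - 3) + (x - 4)*log(x - 2) + 4)/(2*(x - 4)) + C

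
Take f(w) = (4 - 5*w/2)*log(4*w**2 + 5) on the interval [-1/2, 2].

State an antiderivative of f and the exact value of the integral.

Antiderivative: F(w) = -5*w**2*log(4*w**2 + 5)/4 + 5*w**2/4 + 4*w*log(4*w**2 + 5) - 8*w - 25*log(w**2 + 5/4)/16 + 4*sqrt(5)*atan(2*sqrt(5)*w/5); value = -245/16 - 25*log(21/4)/16 + 25*log(3/2)/16 + 4*sqrt(5)*atan(sqrt(5)/5) + 37*log(6)/16 + 3*log(21) + 4*sqrt(5)*atan(4*sqrt(5)/5)

For F(w) to be correct the identity F'(w) - f(w) = 0 must hold.
F(w) = -5*w**2*log(4*w**2 + 5)/4 + 5*w**2/4 + 4*w*log(4*w**2 + 5) - 8*w - 25*log(w**2 + 5/4)/16 + 4*sqrt(5)*atan(2*sqrt(5)*w/5) is an antiderivative of f.
Check: d/dw[-5*w**2*log(4*w**2 + 5)/4 + 5*w**2/4 + 4*w*log(4*w**2 + 5) - 8*w - 25*log(w**2 + 5/4)/16 + 4*sqrt(5)*atan(2*sqrt(5)*w/5)] = -5*w*log(4*w**2 + 5)/2 + 4*log(4*w**2 + 5), which equals f(w).
F(2) = -11 - 25*log(21/4)/16 + 3*log(21) + 4*sqrt(5)*atan(4*sqrt(5)/5); F(-1/2) = -37*log(6)/16 - 4*sqrt(5)*atan(sqrt(5)/5) - 25*log(3/2)/16 + 69/16.
Integral = F(2) - F(-1/2) = -245/16 - 25*log(21/4)/16 + 25*log(3/2)/16 + 4*sqrt(5)*atan(sqrt(5)/5) + 37*log(6)/16 + 3*log(21) + 4*sqrt(5)*atan(4*sqrt(5)/5).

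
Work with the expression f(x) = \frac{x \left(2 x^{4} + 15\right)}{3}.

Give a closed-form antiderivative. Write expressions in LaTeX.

Whatever form F(x) takes, F'(x) = f(x) is non-negotiable.
Check: d/dx[\frac{x^{6}}{9} + \frac{5 x^{2}}{2}] = \frac{2 x^{5}}{3} + 5 x, which equals f(x).

An antiderivative is F(x) = \frac{x^{6}}{9} + \frac{5 x^{2}}{2}.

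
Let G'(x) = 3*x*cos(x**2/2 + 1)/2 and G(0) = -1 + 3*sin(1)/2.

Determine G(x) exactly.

The substitution u = x**2/2 + 1 works: G'(x) is exactly (dG/du)*(du/dx) for that inner function.
A general antiderivative is 3*sin(x**2/2 + 1)/2 + C.
The condition gives C = -1 + 3*sin(1)/2 - (3*sin(1)/2) = -1.
So G(x) = (3*sin(x**2/2 + 1) - 2)/2.
Check: d/dx[(3*sin(x**2/2 + 1) - 2)/2] = 3*x*cos(x**2/2 + 1)/2 = G'(x).

G(x) = (3*sin(x**2/2 + 1) - 2)/2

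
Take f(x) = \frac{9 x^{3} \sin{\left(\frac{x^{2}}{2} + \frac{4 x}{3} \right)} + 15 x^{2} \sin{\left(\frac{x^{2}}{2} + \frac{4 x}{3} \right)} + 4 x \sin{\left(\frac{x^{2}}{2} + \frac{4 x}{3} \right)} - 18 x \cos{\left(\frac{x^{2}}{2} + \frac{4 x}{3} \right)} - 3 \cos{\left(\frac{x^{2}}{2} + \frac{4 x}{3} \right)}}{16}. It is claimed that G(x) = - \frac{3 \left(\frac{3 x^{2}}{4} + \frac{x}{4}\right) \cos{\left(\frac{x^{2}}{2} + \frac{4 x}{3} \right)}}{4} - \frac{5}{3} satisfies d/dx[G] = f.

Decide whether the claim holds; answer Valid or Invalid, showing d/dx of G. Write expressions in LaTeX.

Valid - the claim checks out under differentiation.

d/dx[G] = \frac{9 x^{3} \sin{\left(\frac{x^{2}}{2} + \frac{4 x}{3} \right)}}{16} + \frac{15 x^{2} \sin{\left(\frac{x^{2}}{2} + \frac{4 x}{3} \right)}}{16} + \frac{x \sin{\left(\frac{x^{2}}{2} + \frac{4 x}{3} \right)}}{4} - \frac{9 x \cos{\left(\frac{x^{2}}{2} + \frac{4 x}{3} \right)}}{8} - \frac{3 \cos{\left(\frac{x^{2}}{2} + \frac{4 x}{3} \right)}}{16}
This equals f(x) exactly, so the claim holds.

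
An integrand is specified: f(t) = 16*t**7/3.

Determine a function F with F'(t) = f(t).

Whatever form F(t) takes, F'(t) = f(t) is non-negotiable.
Check: d/dt[2*t**8/3] = 16*t**7/3 = f(t).

An antiderivative is F(t) = 2*t**8/3.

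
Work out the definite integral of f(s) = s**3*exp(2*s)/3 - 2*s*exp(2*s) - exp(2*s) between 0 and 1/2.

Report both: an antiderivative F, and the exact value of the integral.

Recognize the product-rule pattern: f = u'v + uv' with u = s**3/6 - s**2/4 - 3*s/4 - 1/8, v = exp(2*s), so integration by parts undoes it.
F(s) = (4*s**3 - 6*s**2 - 18*s - 3)*exp(2*s)/24 is an antiderivative of f.
Check: d/ds[(4*s**3 - 6*s**2 - 18*s - 3)*exp(2*s)/24] = s**3*exp(2*s)/3 - 2*s*exp(2*s) - exp(2*s) = f(s).
F(1/2) = -13*exp(1)/24; F(0) = -1/8.
Integral = F(1/2) - F(0) = 1/8 - 13*exp(1)/24.

Antiderivative: F(s) = (4*s**3 - 6*s**2 - 18*s - 3)*exp(2*s)/24; value = 1/8 - 13*exp(1)/24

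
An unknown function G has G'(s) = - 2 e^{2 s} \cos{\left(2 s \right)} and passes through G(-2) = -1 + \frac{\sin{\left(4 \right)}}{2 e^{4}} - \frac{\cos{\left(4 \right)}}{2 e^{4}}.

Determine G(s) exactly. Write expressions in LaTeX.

G(s) = - \frac{e^{2 s} \sin{\left(2 s \right)}}{2} - \frac{e^{2 s} \cos{\left(2 s \right)}}{2} - 1

Since d/ds undoes antidifferentiation here, G(s) must give back the stated G'(s).
A general antiderivative is - \frac{e^{2 s} \sin{\left(2 s \right)}}{2} - \frac{e^{2 s} \cos{\left(2 s \right)}}{2} + C.
The condition gives C = -1 + \frac{\sin{\left(4 \right)}}{2 e^{4}} - \frac{\cos{\left(4 \right)}}{2 e^{4}} - (\frac{\sin{\left(4 \right)}}{2 e^{4}} - \frac{\cos{\left(4 \right)}}{2 e^{4}}) = -1.
So G(s) = - \frac{e^{2 s} \sin{\left(2 s \right)}}{2} - \frac{e^{2 s} \cos{\left(2 s \right)}}{2} - 1.
Check: d/ds[- \frac{e^{2 s} \sin{\left(2 s \right)}}{2} - \frac{e^{2 s} \cos{\left(2 s \right)}}{2} - 1] = - 2 e^{2 s} \cos{\left(2 s \right)} = G'(s).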